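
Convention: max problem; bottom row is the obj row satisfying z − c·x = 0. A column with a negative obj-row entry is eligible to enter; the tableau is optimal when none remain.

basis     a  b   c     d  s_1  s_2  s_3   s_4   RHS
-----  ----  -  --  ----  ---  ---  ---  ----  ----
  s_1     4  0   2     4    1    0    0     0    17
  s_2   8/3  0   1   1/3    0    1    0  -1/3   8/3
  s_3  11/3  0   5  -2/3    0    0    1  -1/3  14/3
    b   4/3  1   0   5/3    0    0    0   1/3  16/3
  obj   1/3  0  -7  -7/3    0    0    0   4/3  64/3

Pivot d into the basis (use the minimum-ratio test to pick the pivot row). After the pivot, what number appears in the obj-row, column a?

11/5

Ratio test on column d — row 1: 17/4 = 17/4; row 2: (8/3)/(1/3) = 8; row 3: entry -2/3 ≤ 0; row 4: (16/3)/(5/3) = 16/5. Minimum is 16/5 at row 4 (b leaves); pivot element 5/3.
Divide row 4 by 5/3; eliminate column d from the other rows.
obj-row update in column a: 1/3 − (-7/3)·(4/5) = 11/5.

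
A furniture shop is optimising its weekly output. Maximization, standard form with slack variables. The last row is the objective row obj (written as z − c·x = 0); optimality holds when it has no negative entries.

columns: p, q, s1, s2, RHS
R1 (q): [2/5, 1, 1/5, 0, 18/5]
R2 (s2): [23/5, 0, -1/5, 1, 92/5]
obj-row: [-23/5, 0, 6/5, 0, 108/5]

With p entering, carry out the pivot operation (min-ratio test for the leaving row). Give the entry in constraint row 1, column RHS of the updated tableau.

Ratio test on column p — row 1: (18/5)/(2/5) = 9; row 2: (92/5)/(23/5) = 4. Minimum is 4 at row 2 (s2 leaves); pivot element 23/5.
Divide row 2 by 23/5; eliminate column p from the other rows.
Row 1 update in column RHS: 18/5 − (2/5)·4 = 2.

2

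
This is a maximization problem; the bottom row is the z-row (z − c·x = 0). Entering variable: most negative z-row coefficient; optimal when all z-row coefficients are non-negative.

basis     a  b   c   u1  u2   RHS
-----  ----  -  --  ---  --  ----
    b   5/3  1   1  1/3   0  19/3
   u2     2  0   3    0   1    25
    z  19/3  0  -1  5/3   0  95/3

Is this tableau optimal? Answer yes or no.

The z-row has a negative entry -1 in column c, so it is not optimal.

no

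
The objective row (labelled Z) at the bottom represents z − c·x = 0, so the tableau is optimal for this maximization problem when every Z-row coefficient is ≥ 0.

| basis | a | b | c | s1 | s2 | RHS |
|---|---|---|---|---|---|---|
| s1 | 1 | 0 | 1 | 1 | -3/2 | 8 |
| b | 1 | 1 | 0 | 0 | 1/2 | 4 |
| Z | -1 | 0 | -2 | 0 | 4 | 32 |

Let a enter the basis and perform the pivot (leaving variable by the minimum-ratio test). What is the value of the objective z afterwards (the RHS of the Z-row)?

Ratio test on column a — row 1: 8/1 = 8; row 2: 4/1 = 4. Minimum is 4 at row 2 (b leaves); pivot element 1.
Pivot on row 2; the Z-row RHS becomes 32 − (-1)·4 = 36.

36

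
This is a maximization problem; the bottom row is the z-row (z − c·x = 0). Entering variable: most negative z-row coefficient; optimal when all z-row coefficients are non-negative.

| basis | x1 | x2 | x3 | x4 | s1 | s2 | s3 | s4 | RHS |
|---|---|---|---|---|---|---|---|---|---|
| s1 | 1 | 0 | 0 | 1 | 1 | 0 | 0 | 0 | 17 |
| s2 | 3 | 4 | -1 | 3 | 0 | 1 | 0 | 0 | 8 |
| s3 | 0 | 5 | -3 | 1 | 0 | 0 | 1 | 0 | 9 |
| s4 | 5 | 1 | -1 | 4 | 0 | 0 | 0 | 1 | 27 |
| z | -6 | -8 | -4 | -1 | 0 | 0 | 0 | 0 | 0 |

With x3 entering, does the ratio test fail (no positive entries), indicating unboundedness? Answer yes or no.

yes

Every constraint-row entry in column x3 is ≤ 0, so increasing x3 is unbounded.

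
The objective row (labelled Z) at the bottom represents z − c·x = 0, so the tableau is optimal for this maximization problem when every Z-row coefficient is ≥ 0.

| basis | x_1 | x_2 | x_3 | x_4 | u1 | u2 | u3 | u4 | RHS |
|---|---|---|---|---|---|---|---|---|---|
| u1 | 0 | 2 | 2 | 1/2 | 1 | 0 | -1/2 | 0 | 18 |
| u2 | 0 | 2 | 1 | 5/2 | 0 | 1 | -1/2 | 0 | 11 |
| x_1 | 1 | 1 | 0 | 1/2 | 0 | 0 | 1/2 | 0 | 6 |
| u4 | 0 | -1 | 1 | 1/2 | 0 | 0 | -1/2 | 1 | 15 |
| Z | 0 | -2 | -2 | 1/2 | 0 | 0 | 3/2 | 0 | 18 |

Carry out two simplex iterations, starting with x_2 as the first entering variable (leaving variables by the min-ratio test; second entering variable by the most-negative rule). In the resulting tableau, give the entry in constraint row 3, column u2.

-1

Ratio test on column x_2 — row 1: 18/2 = 9; row 2: 11/2 = 11/2; row 3: 6/1 = 6; row 4: entry -1 ≤ 0. Minimum is 11/2 at row 2 (u2 leaves); pivot element 2.
Divide row 2 by 2; eliminate column x_2 from the other rows.
Second iteration: most negative Z-row entry is -1 in column x_3, so x_3 enters.
Ratio test on column x_3 — row 1: 7/1 = 7; row 2: (11/2)/(1/2) = 11; row 3: entry -1/2 ≤ 0; row 4: (41/2)/(3/2) = 41/3. Minimum is 7 at row 1 (u1 leaves); pivot element 1.
Divide row 1 by 1; eliminate column x_3 from the other rows.
After both pivots, the entry at constraint row 3, column u2 is -1.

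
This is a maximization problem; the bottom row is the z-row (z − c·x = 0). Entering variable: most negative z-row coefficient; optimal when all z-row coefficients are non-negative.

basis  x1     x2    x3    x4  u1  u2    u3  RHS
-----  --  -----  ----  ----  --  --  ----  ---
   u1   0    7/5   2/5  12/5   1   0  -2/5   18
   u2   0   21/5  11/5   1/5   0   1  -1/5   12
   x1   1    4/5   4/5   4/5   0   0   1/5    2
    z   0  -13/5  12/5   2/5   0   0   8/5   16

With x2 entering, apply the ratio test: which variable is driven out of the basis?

Column x2 entries and ratios — u1: 18/(7/5) = 90/7; u2: 12/(21/5) = 20/7; x1: 2/(4/5) = 5/2.
Smallest ratio is 5/2 in the row of x1, so x1 leaves.

x1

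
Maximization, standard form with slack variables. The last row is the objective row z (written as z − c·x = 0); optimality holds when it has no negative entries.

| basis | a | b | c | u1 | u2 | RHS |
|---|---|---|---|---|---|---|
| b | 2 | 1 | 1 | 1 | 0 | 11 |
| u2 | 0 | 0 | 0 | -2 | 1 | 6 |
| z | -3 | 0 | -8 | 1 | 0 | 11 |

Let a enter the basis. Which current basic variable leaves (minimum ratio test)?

b

Column a entries and ratios — b: 11/2 = 11/2; u2: 0 ≤ 0, skip.
Smallest ratio is 11/2 in the row of b, so b leaves.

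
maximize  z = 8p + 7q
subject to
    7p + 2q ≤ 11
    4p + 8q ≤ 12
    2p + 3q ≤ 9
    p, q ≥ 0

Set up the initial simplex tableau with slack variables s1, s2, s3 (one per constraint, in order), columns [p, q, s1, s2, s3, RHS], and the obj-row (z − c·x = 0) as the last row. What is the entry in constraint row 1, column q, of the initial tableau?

Constraint 1 has coefficient 2 on q.

2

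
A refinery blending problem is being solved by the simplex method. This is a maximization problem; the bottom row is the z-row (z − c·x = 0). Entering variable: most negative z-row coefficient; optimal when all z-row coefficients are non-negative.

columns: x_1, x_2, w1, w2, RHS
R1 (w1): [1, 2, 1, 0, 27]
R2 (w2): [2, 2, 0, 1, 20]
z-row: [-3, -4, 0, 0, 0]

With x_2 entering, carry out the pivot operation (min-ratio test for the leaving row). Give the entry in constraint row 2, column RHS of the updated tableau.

10

Ratio test on column x_2 — row 1: 27/2 = 27/2; row 2: 20/2 = 10. Minimum is 10 at row 2 (w2 leaves); pivot element 2.
Divide row 2 by 2; eliminate column x_2 from the other rows.
In the new row 2, the RHS entry is the old entry divided by the pivot: 20/2 = 10.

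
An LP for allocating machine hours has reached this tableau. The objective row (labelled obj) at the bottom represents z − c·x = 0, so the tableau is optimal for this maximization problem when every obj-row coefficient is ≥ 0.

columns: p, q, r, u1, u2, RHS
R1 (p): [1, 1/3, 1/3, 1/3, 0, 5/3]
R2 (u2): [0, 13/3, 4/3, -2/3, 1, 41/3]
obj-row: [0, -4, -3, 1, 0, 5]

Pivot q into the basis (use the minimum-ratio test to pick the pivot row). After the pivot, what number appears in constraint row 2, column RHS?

41/13

Ratio test on column q — row 1: (5/3)/(1/3) = 5; row 2: (41/3)/(13/3) = 41/13. Minimum is 41/13 at row 2 (u2 leaves); pivot element 13/3.
Divide row 2 by 13/3; eliminate column q from the other rows.
In the new row 2, the RHS entry is the old entry divided by the pivot: (41/3)/(13/3) = 41/13.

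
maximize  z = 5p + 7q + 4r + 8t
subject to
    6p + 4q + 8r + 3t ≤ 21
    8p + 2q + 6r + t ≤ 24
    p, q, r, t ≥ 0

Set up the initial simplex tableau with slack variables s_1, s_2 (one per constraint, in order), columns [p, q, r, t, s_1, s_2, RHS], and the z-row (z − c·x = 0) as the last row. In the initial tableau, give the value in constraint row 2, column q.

2

Constraint 2 has coefficient 2 on q.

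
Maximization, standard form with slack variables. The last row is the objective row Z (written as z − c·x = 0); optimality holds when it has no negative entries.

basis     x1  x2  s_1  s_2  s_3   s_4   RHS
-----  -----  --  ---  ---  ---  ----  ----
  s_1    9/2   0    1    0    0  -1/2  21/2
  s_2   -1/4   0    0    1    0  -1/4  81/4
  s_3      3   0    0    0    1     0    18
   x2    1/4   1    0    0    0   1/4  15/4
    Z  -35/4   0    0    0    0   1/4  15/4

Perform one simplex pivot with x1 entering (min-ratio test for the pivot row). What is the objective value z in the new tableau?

Ratio test on column x1 — row 1: (21/2)/(9/2) = 7/3; row 2: entry -1/4 ≤ 0; row 3: 18/3 = 6; row 4: (15/4)/(1/4) = 15. Minimum is 7/3 at row 1 (s_1 leaves); pivot element 9/2.
Pivot on row 1; the Z-row RHS becomes 15/4 − (-35/4)·(7/3) = 145/6.

145/6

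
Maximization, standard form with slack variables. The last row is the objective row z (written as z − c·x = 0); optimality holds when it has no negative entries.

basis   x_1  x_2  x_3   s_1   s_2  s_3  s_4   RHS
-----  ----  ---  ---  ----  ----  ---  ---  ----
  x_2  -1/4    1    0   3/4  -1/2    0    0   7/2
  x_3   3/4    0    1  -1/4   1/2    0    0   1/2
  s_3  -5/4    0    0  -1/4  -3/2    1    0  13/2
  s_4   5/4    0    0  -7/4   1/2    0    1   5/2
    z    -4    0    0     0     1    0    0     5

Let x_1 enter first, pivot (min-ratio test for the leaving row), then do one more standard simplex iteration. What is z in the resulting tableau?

15

Ratio test on column x_1 — row 1: entry -1/4 ≤ 0; row 2: (1/2)/(3/4) = 2/3; row 3: entry -5/4 ≤ 0; row 4: (5/2)/(5/4) = 2. Minimum is 2/3 at row 2 (x_3 leaves); pivot element 3/4.
Pivot on row 2; the z-row RHS becomes 5 − (-4)·(2/3) = 23/3.
Next entering variable (most negative z-row entry -4/3): s_1.
Ratio test on column s_1 — row 1: (11/3)/(2/3) = 11/2; row 2: entry -1/3 ≤ 0; row 3: entry -2/3 ≤ 0; row 4: entry -4/3 ≤ 0. Minimum is 11/2 at row 1 (x_2 leaves); pivot element 2/3.
After the second pivot the z-row RHS is 23/3 − (-4/3)·(11/2) = 15.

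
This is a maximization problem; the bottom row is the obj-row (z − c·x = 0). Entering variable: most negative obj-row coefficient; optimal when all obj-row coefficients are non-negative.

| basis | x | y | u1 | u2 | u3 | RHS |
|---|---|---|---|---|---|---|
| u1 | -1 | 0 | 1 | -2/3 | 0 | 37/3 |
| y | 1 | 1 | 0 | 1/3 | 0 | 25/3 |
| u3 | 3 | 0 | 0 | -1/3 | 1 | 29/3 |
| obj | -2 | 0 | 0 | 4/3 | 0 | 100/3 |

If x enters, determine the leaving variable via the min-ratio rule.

Column x entries and ratios — u1: -1 ≤ 0, skip; y: (25/3)/1 = 25/3; u3: (29/3)/3 = 29/9.
Smallest ratio is 29/9 in the row of u3, so u3 leaves.

u3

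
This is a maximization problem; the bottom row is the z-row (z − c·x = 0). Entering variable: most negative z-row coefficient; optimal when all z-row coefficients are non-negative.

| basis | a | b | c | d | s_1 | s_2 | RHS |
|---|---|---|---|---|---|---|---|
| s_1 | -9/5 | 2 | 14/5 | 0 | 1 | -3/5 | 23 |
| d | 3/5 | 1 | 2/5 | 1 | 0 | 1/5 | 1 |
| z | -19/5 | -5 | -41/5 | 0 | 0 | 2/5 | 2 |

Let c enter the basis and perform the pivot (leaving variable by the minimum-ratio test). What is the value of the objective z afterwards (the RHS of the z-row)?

45/2

Ratio test on column c — row 1: 23/(14/5) = 115/14; row 2: 1/(2/5) = 5/2. Minimum is 5/2 at row 2 (d leaves); pivot element 2/5.
Pivot on row 2; the z-row RHS becomes 2 − (-41/5)·(5/2) = 45/2.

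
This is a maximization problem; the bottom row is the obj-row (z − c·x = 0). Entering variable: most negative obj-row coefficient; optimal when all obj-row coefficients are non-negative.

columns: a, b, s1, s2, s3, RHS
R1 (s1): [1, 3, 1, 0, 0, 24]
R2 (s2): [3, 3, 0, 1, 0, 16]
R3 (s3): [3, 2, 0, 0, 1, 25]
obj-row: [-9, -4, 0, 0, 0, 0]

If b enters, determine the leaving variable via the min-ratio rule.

s2

Column b entries and ratios — s1: 24/3 = 8; s2: 16/3 = 16/3; s3: 25/2 = 25/2.
Smallest ratio is 16/3 in the row of s2, so s2 leaves.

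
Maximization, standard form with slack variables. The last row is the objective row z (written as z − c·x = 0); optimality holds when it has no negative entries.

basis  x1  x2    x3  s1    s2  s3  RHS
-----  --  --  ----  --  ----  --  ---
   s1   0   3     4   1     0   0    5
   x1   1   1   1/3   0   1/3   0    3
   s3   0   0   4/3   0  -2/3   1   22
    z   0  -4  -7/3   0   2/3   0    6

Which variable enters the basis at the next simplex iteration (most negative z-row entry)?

Negative z-row entries: x2: -4, x3: -7/3.
The most negative is -4 in column x2, so x2 enters.

x2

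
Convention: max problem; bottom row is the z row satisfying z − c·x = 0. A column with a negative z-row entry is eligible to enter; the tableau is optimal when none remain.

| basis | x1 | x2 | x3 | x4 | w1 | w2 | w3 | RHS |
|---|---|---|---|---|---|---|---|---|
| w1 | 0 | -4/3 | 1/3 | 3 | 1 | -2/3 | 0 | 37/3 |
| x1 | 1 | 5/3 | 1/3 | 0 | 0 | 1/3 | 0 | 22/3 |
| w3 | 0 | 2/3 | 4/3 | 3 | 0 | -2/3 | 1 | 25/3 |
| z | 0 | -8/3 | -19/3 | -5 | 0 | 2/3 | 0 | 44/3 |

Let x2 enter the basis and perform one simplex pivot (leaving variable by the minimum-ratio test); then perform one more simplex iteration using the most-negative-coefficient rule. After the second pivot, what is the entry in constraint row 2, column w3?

-1/6

Ratio test on column x2 — row 1: entry -4/3 ≤ 0; row 2: (22/3)/(5/3) = 22/5; row 3: (25/3)/(2/3) = 25/2. Minimum is 22/5 at row 2 (x1 leaves); pivot element 5/3.
Divide row 2 by 5/3; eliminate column x2 from the other rows.
Second iteration: most negative z-row entry is -29/5 in column x3, so x3 enters.
Ratio test on column x3 — row 1: (91/5)/(3/5) = 91/3; row 2: (22/5)/(1/5) = 22; row 3: (27/5)/(6/5) = 9/2. Minimum is 9/2 at row 3 (w3 leaves); pivot element 6/5.
Divide row 3 by 6/5; eliminate column x3 from the other rows.
After both pivots, the entry at constraint row 2, column w3 is -1/6.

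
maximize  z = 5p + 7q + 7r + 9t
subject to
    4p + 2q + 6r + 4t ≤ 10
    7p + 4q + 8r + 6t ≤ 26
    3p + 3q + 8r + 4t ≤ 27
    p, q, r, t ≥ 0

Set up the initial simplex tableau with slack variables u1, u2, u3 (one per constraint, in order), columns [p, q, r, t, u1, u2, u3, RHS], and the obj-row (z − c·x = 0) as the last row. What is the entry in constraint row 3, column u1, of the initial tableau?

Slack u1 belongs to constraint 1; its column is the unit vector e_1, so the entry in row 3 is 0.

0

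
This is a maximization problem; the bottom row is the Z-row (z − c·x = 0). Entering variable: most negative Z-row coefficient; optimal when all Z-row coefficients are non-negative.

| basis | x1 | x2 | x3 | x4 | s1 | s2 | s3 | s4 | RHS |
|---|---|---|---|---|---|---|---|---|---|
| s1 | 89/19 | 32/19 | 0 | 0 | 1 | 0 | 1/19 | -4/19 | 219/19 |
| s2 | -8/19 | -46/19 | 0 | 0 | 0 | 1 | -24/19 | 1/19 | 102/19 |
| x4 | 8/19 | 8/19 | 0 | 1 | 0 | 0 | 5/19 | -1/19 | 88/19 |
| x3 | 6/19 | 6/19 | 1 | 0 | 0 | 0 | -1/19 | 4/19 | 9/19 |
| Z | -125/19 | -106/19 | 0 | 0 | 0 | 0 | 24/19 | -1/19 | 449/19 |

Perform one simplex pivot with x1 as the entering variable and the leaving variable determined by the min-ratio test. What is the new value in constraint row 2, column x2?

Ratio test on column x1 — row 1: (219/19)/(89/19) = 219/89; row 2: entry -8/19 ≤ 0; row 3: (88/19)/(8/19) = 11; row 4: (9/19)/(6/19) = 3/2. Minimum is 3/2 at row 4 (x3 leaves); pivot element 6/19.
Divide row 4 by 6/19; eliminate column x1 from the other rows.
Row 2 update in column x2: -46/19 − (-8/19)·1 = -2.

-2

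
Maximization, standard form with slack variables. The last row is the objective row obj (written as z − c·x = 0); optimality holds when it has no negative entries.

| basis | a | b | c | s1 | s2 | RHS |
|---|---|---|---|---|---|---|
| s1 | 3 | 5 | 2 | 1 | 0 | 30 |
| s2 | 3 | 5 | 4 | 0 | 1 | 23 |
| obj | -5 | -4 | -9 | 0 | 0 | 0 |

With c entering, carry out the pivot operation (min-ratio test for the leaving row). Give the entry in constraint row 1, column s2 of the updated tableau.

Ratio test on column c — row 1: 30/2 = 15; row 2: 23/4 = 23/4. Minimum is 23/4 at row 2 (s2 leaves); pivot element 4.
Divide row 2 by 4; eliminate column c from the other rows.
Row 1 update in column s2: 0 − 2·(1/4) = -1/2.

-1/2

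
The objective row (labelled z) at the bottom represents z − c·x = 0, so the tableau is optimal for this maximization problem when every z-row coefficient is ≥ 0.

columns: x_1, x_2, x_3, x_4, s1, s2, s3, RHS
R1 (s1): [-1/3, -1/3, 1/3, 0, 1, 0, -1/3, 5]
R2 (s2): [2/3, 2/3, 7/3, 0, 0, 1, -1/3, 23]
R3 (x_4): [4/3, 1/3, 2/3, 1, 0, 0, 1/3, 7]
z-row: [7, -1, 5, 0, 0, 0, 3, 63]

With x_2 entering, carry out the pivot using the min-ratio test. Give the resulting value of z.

84

Ratio test on column x_2 — row 1: entry -1/3 ≤ 0; row 2: 23/(2/3) = 69/2; row 3: 7/(1/3) = 21. Minimum is 21 at row 3 (x_4 leaves); pivot element 1/3.
Pivot on row 3; the z-row RHS becomes 63 − (-1)·21 = 84.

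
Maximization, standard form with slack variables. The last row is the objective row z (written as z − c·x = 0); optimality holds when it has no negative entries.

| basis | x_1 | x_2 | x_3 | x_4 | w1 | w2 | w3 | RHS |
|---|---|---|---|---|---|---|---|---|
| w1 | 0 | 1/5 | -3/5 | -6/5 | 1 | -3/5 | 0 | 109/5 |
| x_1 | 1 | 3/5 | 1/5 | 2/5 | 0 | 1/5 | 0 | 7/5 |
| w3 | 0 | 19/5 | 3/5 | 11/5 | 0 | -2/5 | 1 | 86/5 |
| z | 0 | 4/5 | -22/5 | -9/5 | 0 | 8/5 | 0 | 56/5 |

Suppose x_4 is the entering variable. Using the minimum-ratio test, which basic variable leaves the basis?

x_1

Column x_4 entries and ratios — w1: -6/5 ≤ 0, skip; x_1: (7/5)/(2/5) = 7/2; w3: (86/5)/(11/5) = 86/11.
Smallest ratio is 7/2 in the row of x_1, so x_1 leaves.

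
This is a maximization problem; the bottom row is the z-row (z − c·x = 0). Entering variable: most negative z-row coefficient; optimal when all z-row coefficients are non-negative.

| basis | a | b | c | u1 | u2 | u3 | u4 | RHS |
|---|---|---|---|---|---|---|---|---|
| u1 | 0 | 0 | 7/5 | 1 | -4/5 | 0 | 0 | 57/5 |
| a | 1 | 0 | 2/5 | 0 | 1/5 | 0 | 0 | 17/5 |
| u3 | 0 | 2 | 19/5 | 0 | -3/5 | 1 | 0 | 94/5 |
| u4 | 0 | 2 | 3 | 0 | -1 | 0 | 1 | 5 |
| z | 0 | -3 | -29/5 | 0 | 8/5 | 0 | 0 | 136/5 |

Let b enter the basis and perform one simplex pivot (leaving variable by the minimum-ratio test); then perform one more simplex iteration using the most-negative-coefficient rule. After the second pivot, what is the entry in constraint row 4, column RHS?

Ratio test on column b — row 1: entry 0 ≤ 0; row 2: entry 0 ≤ 0; row 3: (94/5)/2 = 47/5; row 4: 5/2 = 5/2. Minimum is 5/2 at row 4 (u4 leaves); pivot element 2.
Divide row 4 by 2; eliminate column b from the other rows.
Second iteration: most negative z-row entry is -13/10 in column c, so c enters.
Ratio test on column c — row 1: (57/5)/(7/5) = 57/7; row 2: (17/5)/(2/5) = 17/2; row 3: (69/5)/(4/5) = 69/4; row 4: (5/2)/(3/2) = 5/3. Minimum is 5/3 at row 4 (b leaves); pivot element 3/2.
Divide row 4 by 3/2; eliminate column c from the other rows.
After both pivots, the entry at constraint row 4, column RHS is 5/3.

5/3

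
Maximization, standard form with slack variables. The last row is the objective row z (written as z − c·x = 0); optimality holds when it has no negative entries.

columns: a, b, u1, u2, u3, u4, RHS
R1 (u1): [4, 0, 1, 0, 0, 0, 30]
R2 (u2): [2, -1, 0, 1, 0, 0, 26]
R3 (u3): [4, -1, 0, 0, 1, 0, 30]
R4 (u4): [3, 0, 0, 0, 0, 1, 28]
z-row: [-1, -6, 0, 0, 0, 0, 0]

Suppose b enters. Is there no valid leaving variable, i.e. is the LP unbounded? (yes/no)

Every constraint-row entry in column b is ≤ 0, so increasing b is unbounded.

yes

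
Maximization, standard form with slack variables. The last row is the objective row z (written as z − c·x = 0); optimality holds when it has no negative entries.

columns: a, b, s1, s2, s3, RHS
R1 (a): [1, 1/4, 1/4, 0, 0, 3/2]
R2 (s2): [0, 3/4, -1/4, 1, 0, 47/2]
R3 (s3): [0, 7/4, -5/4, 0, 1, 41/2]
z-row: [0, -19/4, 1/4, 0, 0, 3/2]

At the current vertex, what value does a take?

3/2

a is basic (row 1); its value is the RHS of that row, 3/2.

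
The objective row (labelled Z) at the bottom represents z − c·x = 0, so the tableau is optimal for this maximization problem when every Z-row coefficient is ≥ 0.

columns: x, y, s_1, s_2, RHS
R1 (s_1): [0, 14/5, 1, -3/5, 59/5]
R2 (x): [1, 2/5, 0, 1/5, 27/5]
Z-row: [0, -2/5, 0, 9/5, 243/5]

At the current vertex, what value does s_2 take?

0

s_2 is not in the basis, so in the current basic feasible solution s_2 = 0.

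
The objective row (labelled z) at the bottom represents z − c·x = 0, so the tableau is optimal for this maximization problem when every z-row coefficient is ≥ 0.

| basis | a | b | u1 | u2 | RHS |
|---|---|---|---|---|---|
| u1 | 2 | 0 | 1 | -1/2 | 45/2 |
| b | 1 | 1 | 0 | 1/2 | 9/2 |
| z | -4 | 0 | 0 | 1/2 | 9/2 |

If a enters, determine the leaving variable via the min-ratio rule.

b

Column a entries and ratios — u1: (45/2)/2 = 45/4; b: (9/2)/1 = 9/2.
Smallest ratio is 9/2 in the row of b, so b leaves.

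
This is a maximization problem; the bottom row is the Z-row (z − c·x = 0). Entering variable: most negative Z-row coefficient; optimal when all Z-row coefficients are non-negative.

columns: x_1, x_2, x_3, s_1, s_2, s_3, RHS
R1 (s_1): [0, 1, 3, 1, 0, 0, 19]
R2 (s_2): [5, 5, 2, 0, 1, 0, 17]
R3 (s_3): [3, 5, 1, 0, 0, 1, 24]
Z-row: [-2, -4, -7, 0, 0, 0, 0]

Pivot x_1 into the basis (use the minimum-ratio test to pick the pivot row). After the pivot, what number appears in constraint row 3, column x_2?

Ratio test on column x_1 — row 1: entry 0 ≤ 0; row 2: 17/5 = 17/5; row 3: 24/3 = 8. Minimum is 17/5 at row 2 (s_2 leaves); pivot element 5.
Divide row 2 by 5; eliminate column x_1 from the other rows.
Row 3 update in column x_2: 5 − 3·1 = 2.

2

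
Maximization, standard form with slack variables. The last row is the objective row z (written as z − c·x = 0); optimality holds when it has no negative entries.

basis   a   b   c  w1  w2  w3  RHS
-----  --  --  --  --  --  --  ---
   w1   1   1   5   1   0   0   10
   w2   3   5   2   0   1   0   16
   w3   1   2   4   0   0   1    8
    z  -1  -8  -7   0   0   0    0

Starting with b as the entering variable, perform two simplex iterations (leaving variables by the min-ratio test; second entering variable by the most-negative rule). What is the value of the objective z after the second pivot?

Ratio test on column b — row 1: 10/1 = 10; row 2: 16/5 = 16/5; row 3: 8/2 = 4. Minimum is 16/5 at row 2 (w2 leaves); pivot element 5.
Pivot on row 2; the z-row RHS becomes 0 − (-8)·(16/5) = 128/5.
Next entering variable (most negative z-row entry -19/5): c.
Ratio test on column c — row 1: (34/5)/(23/5) = 34/23; row 2: (16/5)/(2/5) = 8; row 3: (8/5)/(16/5) = 1/2. Minimum is 1/2 at row 3 (w3 leaves); pivot element 16/5.
After the second pivot the z-row RHS is 128/5 − (-19/5)·(1/2) = 55/2.

55/2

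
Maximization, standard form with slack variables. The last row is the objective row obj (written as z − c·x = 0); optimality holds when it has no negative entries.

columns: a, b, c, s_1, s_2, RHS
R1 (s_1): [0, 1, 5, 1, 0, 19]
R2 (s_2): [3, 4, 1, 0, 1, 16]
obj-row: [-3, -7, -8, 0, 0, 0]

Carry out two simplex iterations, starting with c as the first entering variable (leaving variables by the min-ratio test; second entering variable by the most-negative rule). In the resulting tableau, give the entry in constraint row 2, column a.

Ratio test on column c — row 1: 19/5 = 19/5; row 2: 16/1 = 16. Minimum is 19/5 at row 1 (s_1 leaves); pivot element 5.
Divide row 1 by 5; eliminate column c from the other rows.
Second iteration: most negative obj-row entry is -27/5 in column b, so b enters.
Ratio test on column b — row 1: (19/5)/(1/5) = 19; row 2: (61/5)/(19/5) = 61/19. Minimum is 61/19 at row 2 (s_2 leaves); pivot element 19/5.
Divide row 2 by 19/5; eliminate column b from the other rows.
After both pivots, the entry at constraint row 2, column a is 15/19.

15/19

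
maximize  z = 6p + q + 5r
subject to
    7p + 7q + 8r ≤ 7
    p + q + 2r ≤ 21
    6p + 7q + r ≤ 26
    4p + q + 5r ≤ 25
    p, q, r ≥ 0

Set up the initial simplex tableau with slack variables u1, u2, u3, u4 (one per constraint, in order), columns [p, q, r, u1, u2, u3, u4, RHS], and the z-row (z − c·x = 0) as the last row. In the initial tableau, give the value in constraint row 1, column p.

7

Constraint 1 has coefficient 7 on p.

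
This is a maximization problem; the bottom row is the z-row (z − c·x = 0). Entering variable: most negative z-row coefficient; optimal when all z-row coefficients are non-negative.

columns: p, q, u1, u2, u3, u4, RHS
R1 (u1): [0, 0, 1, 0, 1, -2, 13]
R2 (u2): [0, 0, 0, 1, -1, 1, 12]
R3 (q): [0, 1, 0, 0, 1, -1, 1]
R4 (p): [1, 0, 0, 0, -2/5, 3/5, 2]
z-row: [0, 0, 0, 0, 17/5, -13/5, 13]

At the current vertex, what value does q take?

q is basic (row 3); its value is the RHS of that row, 1.

1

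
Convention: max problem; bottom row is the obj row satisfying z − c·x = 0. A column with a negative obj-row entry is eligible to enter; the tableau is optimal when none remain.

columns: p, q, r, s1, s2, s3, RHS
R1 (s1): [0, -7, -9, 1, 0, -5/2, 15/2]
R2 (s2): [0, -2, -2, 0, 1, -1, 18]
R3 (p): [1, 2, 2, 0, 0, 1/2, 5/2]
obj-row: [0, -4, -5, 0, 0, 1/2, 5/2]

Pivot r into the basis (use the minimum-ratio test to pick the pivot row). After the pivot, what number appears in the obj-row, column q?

1

Ratio test on column r — row 1: entry -9 ≤ 0; row 2: entry -2 ≤ 0; row 3: (5/2)/2 = 5/4. Minimum is 5/4 at row 3 (p leaves); pivot element 2.
Divide row 3 by 2; eliminate column r from the other rows.
obj-row update in column q: -4 − (-5)·1 = 1.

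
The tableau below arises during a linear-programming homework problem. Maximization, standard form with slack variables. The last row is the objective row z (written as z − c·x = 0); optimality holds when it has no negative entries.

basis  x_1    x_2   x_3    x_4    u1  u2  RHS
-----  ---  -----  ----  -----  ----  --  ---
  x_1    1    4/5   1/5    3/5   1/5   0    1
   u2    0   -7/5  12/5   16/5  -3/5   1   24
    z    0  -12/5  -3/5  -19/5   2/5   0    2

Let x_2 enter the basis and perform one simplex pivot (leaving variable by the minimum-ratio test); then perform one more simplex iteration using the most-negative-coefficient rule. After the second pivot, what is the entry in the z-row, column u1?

5/3

Ratio test on column x_2 — row 1: 1/(4/5) = 5/4; row 2: entry -7/5 ≤ 0. Minimum is 5/4 at row 1 (x_1 leaves); pivot element 4/5.
Divide row 1 by 4/5; eliminate column x_2 from the other rows.
Second iteration: most negative z-row entry is -2 in column x_4, so x_4 enters.
Ratio test on column x_4 — row 1: (5/4)/(3/4) = 5/3; row 2: (103/4)/(17/4) = 103/17. Minimum is 5/3 at row 1 (x_2 leaves); pivot element 3/4.
Divide row 1 by 3/4; eliminate column x_4 from the other rows.
After both pivots, the entry at the z-row, column u1 is 5/3.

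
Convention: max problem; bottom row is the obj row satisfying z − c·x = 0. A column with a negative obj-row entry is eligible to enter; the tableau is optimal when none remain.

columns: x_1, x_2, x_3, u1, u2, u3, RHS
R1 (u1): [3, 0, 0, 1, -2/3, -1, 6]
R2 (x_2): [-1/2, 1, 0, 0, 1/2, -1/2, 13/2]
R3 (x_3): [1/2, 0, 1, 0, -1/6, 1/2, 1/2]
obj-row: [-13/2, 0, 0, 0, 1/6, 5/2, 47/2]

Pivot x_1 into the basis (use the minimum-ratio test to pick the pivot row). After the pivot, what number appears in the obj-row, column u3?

Ratio test on column x_1 — row 1: 6/3 = 2; row 2: entry -1/2 ≤ 0; row 3: (1/2)/(1/2) = 1. Minimum is 1 at row 3 (x_3 leaves); pivot element 1/2.
Divide row 3 by 1/2; eliminate column x_1 from the other rows.
obj-row update in column u3: 5/2 − (-13/2)·1 = 9.

9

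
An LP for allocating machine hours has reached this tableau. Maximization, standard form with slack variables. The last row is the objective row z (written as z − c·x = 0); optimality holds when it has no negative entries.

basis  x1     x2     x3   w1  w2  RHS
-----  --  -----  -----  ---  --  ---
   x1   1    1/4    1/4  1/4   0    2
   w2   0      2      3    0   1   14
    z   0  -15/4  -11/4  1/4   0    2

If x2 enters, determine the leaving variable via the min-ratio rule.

w2

Column x2 entries and ratios — x1: 2/(1/4) = 8; w2: 14/2 = 7.
Smallest ratio is 7 in the row of w2, so w2 leaves.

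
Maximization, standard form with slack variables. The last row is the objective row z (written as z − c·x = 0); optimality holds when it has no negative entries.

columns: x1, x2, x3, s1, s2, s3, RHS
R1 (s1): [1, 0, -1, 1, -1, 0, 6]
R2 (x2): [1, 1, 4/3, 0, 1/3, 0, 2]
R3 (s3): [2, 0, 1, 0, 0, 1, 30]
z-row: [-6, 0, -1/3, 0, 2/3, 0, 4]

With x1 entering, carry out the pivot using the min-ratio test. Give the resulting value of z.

16

Ratio test on column x1 — row 1: 6/1 = 6; row 2: 2/1 = 2; row 3: 30/2 = 15. Minimum is 2 at row 2 (x2 leaves); pivot element 1.
Pivot on row 2; the z-row RHS becomes 4 − (-6)·2 = 16.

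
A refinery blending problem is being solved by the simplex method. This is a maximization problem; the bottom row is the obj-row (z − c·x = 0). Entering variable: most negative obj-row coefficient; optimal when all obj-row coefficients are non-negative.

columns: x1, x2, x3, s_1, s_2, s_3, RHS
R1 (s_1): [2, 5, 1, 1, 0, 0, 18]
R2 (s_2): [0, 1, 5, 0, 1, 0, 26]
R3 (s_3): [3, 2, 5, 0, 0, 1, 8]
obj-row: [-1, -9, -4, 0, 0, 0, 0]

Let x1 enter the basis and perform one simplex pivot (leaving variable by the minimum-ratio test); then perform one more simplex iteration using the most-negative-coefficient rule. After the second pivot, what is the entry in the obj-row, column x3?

-84/11

Ratio test on column x1 — row 1: 18/2 = 9; row 2: entry 0 ≤ 0; row 3: 8/3 = 8/3. Minimum is 8/3 at row 3 (s_3 leaves); pivot element 3.
Divide row 3 by 3; eliminate column x1 from the other rows.
Second iteration: most negative obj-row entry is -25/3 in column x2, so x2 enters.
Ratio test on column x2 — row 1: (38/3)/(11/3) = 38/11; row 2: 26/1 = 26; row 3: (8/3)/(2/3) = 4. Minimum is 38/11 at row 1 (s_1 leaves); pivot element 11/3.
Divide row 1 by 11/3; eliminate column x2 from the other rows.
After both pivots, the entry at the obj-row, column x3 is -84/11.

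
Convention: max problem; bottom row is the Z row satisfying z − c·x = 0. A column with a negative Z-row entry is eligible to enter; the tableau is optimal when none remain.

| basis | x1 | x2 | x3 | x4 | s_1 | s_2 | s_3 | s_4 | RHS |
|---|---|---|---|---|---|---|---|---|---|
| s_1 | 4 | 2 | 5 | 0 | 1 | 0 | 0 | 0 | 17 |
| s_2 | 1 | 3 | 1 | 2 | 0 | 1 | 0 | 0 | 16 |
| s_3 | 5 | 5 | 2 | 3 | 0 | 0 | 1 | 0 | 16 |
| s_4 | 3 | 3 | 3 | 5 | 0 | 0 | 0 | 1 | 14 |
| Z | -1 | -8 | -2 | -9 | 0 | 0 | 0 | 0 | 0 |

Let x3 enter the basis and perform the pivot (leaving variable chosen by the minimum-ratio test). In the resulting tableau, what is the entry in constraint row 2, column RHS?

Ratio test on column x3 — row 1: 17/5 = 17/5; row 2: 16/1 = 16; row 3: 16/2 = 8; row 4: 14/3 = 14/3. Minimum is 17/5 at row 1 (s_1 leaves); pivot element 5.
Divide row 1 by 5; eliminate column x3 from the other rows.
Row 2 update in column RHS: 16 − 1·(17/5) = 63/5.

63/5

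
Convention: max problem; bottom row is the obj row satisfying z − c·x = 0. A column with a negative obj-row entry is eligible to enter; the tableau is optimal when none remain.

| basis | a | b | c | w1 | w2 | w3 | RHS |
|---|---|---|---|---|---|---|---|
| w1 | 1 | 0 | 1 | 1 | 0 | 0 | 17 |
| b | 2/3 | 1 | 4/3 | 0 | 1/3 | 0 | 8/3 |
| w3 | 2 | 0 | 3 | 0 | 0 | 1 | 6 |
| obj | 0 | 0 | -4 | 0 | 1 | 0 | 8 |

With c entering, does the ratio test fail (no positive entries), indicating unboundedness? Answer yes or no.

no

Column c has positive entries in row(s) 1, 2, 3, so the ratio test bounds it — not unbounded.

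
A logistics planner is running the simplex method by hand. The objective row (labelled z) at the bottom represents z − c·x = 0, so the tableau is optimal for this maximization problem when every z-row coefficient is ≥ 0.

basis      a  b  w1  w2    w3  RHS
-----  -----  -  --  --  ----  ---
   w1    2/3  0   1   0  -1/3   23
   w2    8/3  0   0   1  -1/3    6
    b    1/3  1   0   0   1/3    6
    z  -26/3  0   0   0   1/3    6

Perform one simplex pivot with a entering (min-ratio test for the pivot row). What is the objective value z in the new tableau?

Ratio test on column a — row 1: 23/(2/3) = 69/2; row 2: 6/(8/3) = 9/4; row 3: 6/(1/3) = 18. Minimum is 9/4 at row 2 (w2 leaves); pivot element 8/3.
Pivot on row 2; the z-row RHS becomes 6 − (-26/3)·(9/4) = 51/2.

51/2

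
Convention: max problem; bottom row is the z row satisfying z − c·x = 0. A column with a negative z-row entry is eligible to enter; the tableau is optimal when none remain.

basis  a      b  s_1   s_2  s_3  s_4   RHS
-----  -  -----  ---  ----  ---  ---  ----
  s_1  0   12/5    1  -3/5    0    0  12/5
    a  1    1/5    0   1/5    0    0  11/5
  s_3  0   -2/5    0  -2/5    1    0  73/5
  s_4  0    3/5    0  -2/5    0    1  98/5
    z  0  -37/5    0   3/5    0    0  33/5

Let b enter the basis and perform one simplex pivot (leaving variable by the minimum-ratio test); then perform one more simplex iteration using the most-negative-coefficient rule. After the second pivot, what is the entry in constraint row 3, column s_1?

Ratio test on column b — row 1: (12/5)/(12/5) = 1; row 2: (11/5)/(1/5) = 11; row 3: entry -2/5 ≤ 0; row 4: (98/5)/(3/5) = 98/3. Minimum is 1 at row 1 (s_1 leaves); pivot element 12/5.
Divide row 1 by 12/5; eliminate column b from the other rows.
Second iteration: most negative z-row entry is -5/4 in column s_2, so s_2 enters.
Ratio test on column s_2 — row 1: entry -1/4 ≤ 0; row 2: 2/(1/4) = 8; row 3: entry -1/2 ≤ 0; row 4: entry -1/4 ≤ 0. Minimum is 8 at row 2 (a leaves); pivot element 1/4.
Divide row 2 by 1/4; eliminate column s_2 from the other rows.
After both pivots, the entry at constraint row 3, column s_1 is 0.

0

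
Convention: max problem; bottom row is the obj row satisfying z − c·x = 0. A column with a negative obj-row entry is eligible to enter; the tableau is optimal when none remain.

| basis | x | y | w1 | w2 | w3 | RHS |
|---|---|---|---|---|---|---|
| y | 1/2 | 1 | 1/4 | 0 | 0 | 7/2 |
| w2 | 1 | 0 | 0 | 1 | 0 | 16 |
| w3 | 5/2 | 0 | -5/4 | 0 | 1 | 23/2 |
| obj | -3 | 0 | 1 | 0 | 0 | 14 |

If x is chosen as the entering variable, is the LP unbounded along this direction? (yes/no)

no

Column x has positive entries in row(s) 1, 2, 3, so the ratio test bounds it — not unbounded.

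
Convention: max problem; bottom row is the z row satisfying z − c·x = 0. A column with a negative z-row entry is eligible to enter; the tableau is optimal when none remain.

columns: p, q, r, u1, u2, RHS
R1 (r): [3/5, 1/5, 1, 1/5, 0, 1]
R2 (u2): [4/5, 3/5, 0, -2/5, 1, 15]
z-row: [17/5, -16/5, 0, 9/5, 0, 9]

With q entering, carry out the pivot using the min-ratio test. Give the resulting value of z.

Ratio test on column q — row 1: 1/(1/5) = 5; row 2: 15/(3/5) = 25. Minimum is 5 at row 1 (r leaves); pivot element 1/5.
Pivot on row 1; the z-row RHS becomes 9 − (-16/5)·5 = 25.

25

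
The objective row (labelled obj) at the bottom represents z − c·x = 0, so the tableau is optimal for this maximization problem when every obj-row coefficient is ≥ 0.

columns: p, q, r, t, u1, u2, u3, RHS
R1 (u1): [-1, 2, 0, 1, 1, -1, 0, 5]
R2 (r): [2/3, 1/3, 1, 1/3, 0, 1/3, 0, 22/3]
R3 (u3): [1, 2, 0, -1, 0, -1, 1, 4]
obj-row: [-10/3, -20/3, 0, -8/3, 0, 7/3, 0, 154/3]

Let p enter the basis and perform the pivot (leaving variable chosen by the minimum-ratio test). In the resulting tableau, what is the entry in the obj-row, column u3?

Ratio test on column p — row 1: entry -1 ≤ 0; row 2: (22/3)/(2/3) = 11; row 3: 4/1 = 4. Minimum is 4 at row 3 (u3 leaves); pivot element 1.
Divide row 3 by 1; eliminate column p from the other rows.
obj-row update in column u3: 0 − (-10/3)·1 = 10/3.

10/3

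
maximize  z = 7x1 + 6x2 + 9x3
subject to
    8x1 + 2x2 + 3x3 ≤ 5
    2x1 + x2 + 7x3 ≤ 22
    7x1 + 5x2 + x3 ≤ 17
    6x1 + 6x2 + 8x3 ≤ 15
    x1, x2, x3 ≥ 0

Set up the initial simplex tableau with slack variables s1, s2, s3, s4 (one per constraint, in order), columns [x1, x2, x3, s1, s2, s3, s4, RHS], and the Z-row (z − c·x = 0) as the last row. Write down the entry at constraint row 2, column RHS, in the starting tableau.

22

The RHS of constraint 2 is b_2 = 22.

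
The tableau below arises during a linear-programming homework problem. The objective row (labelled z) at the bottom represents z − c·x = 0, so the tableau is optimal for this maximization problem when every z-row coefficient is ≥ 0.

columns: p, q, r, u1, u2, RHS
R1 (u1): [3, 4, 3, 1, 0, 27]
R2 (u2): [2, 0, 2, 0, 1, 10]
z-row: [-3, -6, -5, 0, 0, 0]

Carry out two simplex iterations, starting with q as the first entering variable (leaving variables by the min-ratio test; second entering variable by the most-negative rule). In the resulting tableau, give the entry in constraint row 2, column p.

1

Ratio test on column q — row 1: 27/4 = 27/4; row 2: entry 0 ≤ 0. Minimum is 27/4 at row 1 (u1 leaves); pivot element 4.
Divide row 1 by 4; eliminate column q from the other rows.
Second iteration: most negative z-row entry is -1/2 in column r, so r enters.
Ratio test on column r — row 1: (27/4)/(3/4) = 9; row 2: 10/2 = 5. Minimum is 5 at row 2 (u2 leaves); pivot element 2.
Divide row 2 by 2; eliminate column r from the other rows.
After both pivots, the entry at constraint row 2, column p is 1.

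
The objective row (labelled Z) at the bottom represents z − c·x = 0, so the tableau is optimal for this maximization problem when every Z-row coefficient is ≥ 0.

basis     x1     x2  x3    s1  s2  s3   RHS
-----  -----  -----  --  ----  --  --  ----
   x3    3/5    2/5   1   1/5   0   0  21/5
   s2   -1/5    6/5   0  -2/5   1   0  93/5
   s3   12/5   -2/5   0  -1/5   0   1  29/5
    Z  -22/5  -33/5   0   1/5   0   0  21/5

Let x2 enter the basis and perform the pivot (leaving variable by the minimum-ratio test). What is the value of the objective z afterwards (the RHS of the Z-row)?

Ratio test on column x2 — row 1: (21/5)/(2/5) = 21/2; row 2: (93/5)/(6/5) = 31/2; row 3: entry -2/5 ≤ 0. Minimum is 21/2 at row 1 (x3 leaves); pivot element 2/5.
Pivot on row 1; the Z-row RHS becomes 21/5 − (-33/5)·(21/2) = 147/2.

147/2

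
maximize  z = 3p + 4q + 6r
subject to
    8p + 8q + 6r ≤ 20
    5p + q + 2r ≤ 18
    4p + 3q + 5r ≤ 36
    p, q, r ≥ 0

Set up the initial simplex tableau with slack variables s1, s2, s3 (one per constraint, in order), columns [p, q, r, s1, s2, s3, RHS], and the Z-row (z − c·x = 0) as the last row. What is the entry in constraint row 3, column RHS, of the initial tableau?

The RHS of constraint 3 is b_3 = 36.

36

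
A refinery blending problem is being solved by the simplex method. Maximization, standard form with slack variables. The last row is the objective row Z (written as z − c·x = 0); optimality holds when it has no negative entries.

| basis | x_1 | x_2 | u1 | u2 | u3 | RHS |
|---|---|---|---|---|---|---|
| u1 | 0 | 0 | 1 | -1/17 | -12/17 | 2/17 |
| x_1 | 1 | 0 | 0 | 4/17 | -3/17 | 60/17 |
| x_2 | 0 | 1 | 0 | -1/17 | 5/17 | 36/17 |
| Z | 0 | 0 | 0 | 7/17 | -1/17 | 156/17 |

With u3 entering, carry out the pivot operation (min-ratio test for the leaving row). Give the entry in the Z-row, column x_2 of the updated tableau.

1/5

Ratio test on column u3 — row 1: entry -12/17 ≤ 0; row 2: entry -3/17 ≤ 0; row 3: (36/17)/(5/17) = 36/5. Minimum is 36/5 at row 3 (x_2 leaves); pivot element 5/17.
Divide row 3 by 5/17; eliminate column u3 from the other rows.
Z-row update in column x_2: 0 − (-1/17)·(17/5) = 1/5.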